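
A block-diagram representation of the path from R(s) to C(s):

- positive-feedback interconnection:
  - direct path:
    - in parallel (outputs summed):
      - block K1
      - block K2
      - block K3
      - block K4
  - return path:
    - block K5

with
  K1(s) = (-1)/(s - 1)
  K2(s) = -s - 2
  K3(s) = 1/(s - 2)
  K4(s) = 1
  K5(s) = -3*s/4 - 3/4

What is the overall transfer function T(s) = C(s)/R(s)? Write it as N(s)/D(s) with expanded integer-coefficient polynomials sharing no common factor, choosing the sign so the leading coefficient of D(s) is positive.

[1] reduce the parallel group K1, K2, K3, K4 gives (-s^3 + 2*s^2 + s - 1)/(s^2 - 3*s + 2)
[2] reduce the feedback loop with forward (K1+K2+K3+K4) and return K5: this yields T(s), and no further normalization is needed

Final answer: (4*s^3 - 8*s^2 - 4*s + 4)/(3*s^4 - 3*s^3 - 13*s^2 + 12*s - 5)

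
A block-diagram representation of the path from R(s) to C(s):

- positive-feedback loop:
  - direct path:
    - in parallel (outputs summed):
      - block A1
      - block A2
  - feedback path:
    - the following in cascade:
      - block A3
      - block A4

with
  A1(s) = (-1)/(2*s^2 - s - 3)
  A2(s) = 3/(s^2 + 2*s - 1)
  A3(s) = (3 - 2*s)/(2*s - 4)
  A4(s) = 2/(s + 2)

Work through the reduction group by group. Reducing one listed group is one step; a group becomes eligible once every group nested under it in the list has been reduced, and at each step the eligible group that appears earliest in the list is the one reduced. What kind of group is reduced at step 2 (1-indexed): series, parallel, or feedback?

The answer is series.

Reasoning:
(1) parallel reduction of A1, A2
(2) reduce the series chain A3, A4
(3) apply the feedback formula to (A1+A2), (A3*A4)
So the answer for step 2 is series.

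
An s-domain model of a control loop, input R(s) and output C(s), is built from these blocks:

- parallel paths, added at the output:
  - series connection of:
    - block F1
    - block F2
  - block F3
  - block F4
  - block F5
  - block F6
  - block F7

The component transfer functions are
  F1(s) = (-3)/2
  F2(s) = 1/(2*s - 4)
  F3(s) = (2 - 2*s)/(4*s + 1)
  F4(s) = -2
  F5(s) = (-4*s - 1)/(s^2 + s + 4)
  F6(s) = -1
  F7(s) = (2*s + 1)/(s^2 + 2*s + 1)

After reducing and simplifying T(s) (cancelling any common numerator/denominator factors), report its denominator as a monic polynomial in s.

Answer: s^6 + 5*s^5/4 + 5*s^4/4 - 19*s^3/4 - 61*s^2/4 - 23*s/2 - 2

Working:
[1] series reduction of F1, F2 -> (-3)/(4*s - 8)
[2] sum the parallel branches (F1*F2), F3, F4, F5, F6, F7 -> (-56*s^6 - 104*s^5 - 139*s^4 + 415*s^3 + 687*s^2 + 321*s - 4)/(16*s^6 + 20*s^5 + 20*s^4 - 76*s^3 - 244*s^2 - 184*s - 32)
That last expression is T(s), already simplified. Scaling its denominator by 1/16 (the reciprocal of the leading coefficient) yields the monic denominator.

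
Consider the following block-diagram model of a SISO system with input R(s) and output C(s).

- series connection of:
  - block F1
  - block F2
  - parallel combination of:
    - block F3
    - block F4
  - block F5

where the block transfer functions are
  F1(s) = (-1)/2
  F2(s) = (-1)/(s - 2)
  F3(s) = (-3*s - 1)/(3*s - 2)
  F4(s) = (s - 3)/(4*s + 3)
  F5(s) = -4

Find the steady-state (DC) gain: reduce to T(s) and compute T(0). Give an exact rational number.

Step 1: sum the parallel branches F3, F4 gives (-9*s^2 - 24*s + 3)/(12*s^2 + s - 6)
Step 2: multiply F1, F2, (F3+F4), F5 (series) gives (18*s^2 + 48*s - 6)/(12*s^3 - 23*s^2 - 8*s + 12)
Evaluating the step-2 result (the overall T(s)) at s = 0 gives T(0) = -6/12 = -1/2.

Hence the answer: -1/2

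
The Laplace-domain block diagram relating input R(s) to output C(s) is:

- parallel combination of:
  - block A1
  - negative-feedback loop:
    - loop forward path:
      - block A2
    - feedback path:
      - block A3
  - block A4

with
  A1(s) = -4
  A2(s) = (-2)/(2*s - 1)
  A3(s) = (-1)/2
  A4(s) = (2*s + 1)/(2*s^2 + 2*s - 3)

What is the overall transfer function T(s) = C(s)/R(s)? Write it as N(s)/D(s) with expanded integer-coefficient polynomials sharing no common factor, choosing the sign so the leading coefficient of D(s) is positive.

Answer: (-8*s^3 - 8*s^2 + 11*s + 3)/(2*s^3 + 2*s^2 - 3*s)

Working:
[1] reduce the feedback loop with forward A2 and return A3 = (-1)/s
[2] parallel reduction of A1, [A2/(1+A2*A3)], A4: this yields T(s), and no further normalization is needed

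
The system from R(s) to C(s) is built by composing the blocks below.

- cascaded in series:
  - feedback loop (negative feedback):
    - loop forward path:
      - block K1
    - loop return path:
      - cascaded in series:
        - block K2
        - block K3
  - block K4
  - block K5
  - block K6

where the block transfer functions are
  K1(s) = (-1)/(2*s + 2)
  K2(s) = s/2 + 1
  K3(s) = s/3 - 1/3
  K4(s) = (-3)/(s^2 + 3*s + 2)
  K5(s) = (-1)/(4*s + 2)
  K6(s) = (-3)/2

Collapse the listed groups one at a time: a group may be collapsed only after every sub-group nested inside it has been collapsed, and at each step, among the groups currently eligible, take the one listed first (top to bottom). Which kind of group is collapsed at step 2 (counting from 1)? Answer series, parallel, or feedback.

Step 1: reduce the series chain K2, K3
Step 2: collapse the loop (K1 forward, (K2*K3) return)
Step 3: combine [K1/(1+K1*(K2*K3))], K4, K5, K6 in series
The group at step 2 is a feedback group.

Final answer: feedback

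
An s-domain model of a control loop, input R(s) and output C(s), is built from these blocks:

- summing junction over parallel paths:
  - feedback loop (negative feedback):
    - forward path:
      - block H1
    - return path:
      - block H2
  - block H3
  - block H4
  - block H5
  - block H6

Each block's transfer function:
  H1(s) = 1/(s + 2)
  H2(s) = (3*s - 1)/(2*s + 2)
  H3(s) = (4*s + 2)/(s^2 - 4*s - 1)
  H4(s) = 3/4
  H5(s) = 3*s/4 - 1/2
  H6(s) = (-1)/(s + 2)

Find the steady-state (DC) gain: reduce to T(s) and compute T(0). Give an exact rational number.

(1) feedback reduction of H1, H2, giving (2*s + 2)/(2*s^2 + 9*s + 3)
(2) sum the parallel branches [H1/(1+H1*H2)], H3, H4, H5, H6, giving (6*s^6 + 17*s^5 - 62*s^4 - 94*s^3 + 266*s^2 + 197*s + 38)/(8*s^5 + 20*s^4 - 132*s^3 - 364*s^2 - 180*s - 24)
Step 2 gives the overall T(s). Then T(0) = 38/(-24) = -19/12.

Answer: -19/12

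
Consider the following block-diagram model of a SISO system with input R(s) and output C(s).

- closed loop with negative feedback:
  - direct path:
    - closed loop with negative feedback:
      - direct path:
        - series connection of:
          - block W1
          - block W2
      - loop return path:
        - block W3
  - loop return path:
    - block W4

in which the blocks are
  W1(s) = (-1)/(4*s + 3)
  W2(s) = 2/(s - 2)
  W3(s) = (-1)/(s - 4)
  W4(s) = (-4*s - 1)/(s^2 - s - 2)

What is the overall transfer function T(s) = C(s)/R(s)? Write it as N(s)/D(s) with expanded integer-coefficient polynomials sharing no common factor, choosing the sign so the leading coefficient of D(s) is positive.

(1) cascade W1, W2; result (-2)/(4*s^2 - 5*s - 6)
(2) reduce the feedback loop with forward (W1*W2) and return W3; result (8 - 2*s)/(4*s^3 - 21*s^2 + 14*s + 26)
(3) collapse the loop ([(W1*W2)/(1+(W1*W2)*W3)] forward, W4 return) - this is the overall T(s), already in the required normalized form

Hence the answer: (-2*s^3 + 10*s^2 - 4*s - 16)/(4*s^5 - 25*s^4 + 27*s^3 + 62*s^2 - 84*s - 60)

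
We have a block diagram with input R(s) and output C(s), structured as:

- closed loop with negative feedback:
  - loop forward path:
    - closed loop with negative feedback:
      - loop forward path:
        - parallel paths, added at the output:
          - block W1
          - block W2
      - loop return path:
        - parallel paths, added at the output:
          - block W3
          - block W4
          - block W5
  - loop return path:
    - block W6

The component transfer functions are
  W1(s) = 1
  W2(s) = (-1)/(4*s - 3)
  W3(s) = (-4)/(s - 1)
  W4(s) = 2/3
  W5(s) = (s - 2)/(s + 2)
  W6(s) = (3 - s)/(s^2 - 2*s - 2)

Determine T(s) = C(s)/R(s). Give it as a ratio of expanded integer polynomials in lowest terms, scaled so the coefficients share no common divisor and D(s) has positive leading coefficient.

[1] parallel reduction of W1, W2, giving (4*s - 4)/(4*s - 3)
[2] combine W3, W4, W5 in parallel, giving (5*s^2 - 19*s - 22)/(3*s^2 + 3*s - 6)
[3] close the feedback loop around (W1+W2), (W3+W4+W5), giving (12*s^2 + 12*s - 24)/(32*s^2 - 61*s - 106)
[4] feedback reduction of [(W1+W2)/(1+(W1+W2)*(W3+W4+W5))], W6: this yields T(s), and no further normalization is needed

Final answer: (12*s^4 - 12*s^3 - 72*s^2 + 24*s + 48)/(32*s^4 - 137*s^3 - 24*s^2 + 394*s + 140)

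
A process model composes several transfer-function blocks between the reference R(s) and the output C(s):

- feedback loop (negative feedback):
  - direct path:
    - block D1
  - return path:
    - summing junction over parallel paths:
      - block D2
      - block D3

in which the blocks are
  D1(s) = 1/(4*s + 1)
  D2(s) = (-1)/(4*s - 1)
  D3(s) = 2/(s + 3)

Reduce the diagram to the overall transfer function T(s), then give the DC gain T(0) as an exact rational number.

First reduce the diagram to T(s).

Step 1 - add D2, D3 (parallel) gives (7*s - 5)/(4*s^2 + 11*s - 3)
Step 2 - reduce the feedback loop with forward D1 and return (D2+D3) gives (4*s^2 + 11*s - 3)/(16*s^3 + 48*s^2 + 6*s - 8)
That last expression is T(s); at s = 0 only the constant terms survive, so T(0) = -3/(-8) = 3/8.

Answer: 3/8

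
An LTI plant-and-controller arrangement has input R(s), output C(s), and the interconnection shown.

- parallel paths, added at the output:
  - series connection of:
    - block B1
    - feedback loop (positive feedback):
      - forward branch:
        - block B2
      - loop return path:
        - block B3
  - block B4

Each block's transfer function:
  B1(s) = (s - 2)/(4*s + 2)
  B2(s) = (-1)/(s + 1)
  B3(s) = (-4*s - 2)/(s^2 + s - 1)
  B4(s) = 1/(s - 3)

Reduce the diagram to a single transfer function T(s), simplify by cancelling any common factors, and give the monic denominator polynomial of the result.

Step 1: reduce the feedback loop with forward B2 and return B3 -> (-s^2 - s + 1)/(s^3 + 2*s^2 - 4*s - 3)
Step 2: combine B1, [B2/(1-B2*B3)] in series -> (-s^3 + s^2 + 3*s - 2)/(4*s^4 + 10*s^3 - 12*s^2 - 20*s - 6)
Step 3: sum the parallel branches (B1*[B2/(1-B2*B3)]), B4 -> (3*s^4 + 14*s^3 - 12*s^2 - 31*s)/(4*s^5 - 2*s^4 - 42*s^3 + 16*s^2 + 54*s + 18)
The result of step 3 is T(s) in lowest terms. Its denominator has leading coefficient 4; dividing the denominator through by 4 makes it monic.

Therefore the answer is s^5 - s^4/2 - 21*s^3/2 + 4*s^2 + 27*s/2 + 9/2.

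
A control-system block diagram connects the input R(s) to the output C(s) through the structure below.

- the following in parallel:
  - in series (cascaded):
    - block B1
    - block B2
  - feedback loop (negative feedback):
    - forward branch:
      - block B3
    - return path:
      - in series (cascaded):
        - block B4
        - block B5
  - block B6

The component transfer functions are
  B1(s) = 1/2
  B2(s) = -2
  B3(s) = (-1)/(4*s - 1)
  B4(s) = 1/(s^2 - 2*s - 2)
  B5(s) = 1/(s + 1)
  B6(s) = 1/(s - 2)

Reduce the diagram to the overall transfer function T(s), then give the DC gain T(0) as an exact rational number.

The answer is 1/2.

Reasoning:
[1] cascade B1, B2 gives -1
[2] series reduction of B4, B5 gives 1/(s^3 - s^2 - 4*s - 2)
[3] apply the feedback formula to B3, (B4*B5) gives (-s^3 + s^2 + 4*s + 2)/(4*s^4 - 5*s^3 - 15*s^2 - 4*s + 1)
[4] add (B1*B2), [B3/(1+B3*(B4*B5))], B6 (parallel) gives (-4*s^5 + 16*s^4 + 3*s^3 - 39*s^2 - 19*s - 1)/(4*s^5 - 13*s^4 - 5*s^3 + 26*s^2 + 9*s - 2)
The step-4 result is T(s). Setting s = 0: T(0) = -1/(-2) = 1/2.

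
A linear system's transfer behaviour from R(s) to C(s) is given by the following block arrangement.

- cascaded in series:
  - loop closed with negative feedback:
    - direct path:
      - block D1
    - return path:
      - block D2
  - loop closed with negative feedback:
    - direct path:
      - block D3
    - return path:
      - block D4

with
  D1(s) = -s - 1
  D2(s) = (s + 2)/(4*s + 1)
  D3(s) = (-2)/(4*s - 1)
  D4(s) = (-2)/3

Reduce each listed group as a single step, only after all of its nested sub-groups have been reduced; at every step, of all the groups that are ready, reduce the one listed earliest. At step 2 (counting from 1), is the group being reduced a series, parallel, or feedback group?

Step 1. collapse the loop (D1 forward, D2 return)
Step 2. collapse the loop (D3 forward, D4 return)
Step 3. reduce the series chain [D1/(1+D1*D2)], [D3/(1+D3*D4)]
So the answer for step 2 is feedback.

Therefore the answer is feedback.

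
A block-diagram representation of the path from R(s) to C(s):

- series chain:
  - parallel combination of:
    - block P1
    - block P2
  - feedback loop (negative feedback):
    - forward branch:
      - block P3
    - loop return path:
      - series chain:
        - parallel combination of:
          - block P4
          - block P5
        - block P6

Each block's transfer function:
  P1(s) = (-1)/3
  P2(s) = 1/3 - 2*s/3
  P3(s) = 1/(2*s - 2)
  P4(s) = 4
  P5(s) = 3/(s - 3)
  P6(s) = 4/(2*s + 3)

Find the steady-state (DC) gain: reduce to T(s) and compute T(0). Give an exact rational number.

Reducing step by step:

Step 1. sum the parallel branches P1, P2 -> (-2*s)/3
Step 2. combine P4, P5 in parallel -> (4*s - 9)/(s - 3)
Step 3. combine (P4+P5), P6 in series -> (16*s - 36)/(2*s^2 - 3*s - 9)
Step 4. apply the feedback formula to P3, ((P4+P5)*P6) -> (2*s^2 - 3*s - 9)/(4*s^3 - 10*s^2 + 4*s - 18)
Step 5. series reduction of (P1+P2), [P3/(1+P3*((P4+P5)*P6))] -> (-2*s^3 + 3*s^2 + 9*s)/(6*s^3 - 15*s^2 + 6*s - 27)
DC gain: substitute s = 0 into T(s) from step 5: T(0) = 0/(-27) = 0.

Answer: 0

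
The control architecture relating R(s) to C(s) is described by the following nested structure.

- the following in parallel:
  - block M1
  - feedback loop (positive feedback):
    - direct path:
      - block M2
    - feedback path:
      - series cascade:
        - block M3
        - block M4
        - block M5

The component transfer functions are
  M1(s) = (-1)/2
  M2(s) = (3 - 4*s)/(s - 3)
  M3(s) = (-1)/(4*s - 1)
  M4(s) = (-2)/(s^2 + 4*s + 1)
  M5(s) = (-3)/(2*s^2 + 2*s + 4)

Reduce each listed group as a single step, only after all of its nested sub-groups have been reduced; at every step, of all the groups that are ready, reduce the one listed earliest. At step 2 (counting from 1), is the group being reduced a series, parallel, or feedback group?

Step 1 - multiply M3, M4, M5 (series)
Step 2 - collapse the loop (M2 forward, (M3*M4*M5) return)
Step 3 - add M1, [M2/(1-M2*(M3*M4*M5))] (parallel)
Step 2 collapses a feedback group.

Answer: feedback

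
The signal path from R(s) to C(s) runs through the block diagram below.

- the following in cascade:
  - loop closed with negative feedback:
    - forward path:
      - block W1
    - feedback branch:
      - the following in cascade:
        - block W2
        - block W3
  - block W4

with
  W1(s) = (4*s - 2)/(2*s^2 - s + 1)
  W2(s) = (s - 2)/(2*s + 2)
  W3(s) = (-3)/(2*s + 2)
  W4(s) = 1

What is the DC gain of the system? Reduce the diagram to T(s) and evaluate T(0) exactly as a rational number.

First reduce the diagram to T(s).

[1] cascade W2, W3 = (6 - 3*s)/(4*s^2 + 8*s + 4)
[2] close the feedback loop around W1, (W2*W3) = (8*s^3 + 12*s^2 - 4)/(4*s^4 + 6*s^3 - 4*s^2 + 17*s - 4)
[3] cascade [W1/(1+W1*(W2*W3))], W4 = (8*s^3 + 12*s^2 - 4)/(4*s^4 + 6*s^3 - 4*s^2 + 17*s - 4)
Evaluating the step-3 result (the overall T(s)) at s = 0 gives T(0) = -4/(-4) = 1.

Answer: 1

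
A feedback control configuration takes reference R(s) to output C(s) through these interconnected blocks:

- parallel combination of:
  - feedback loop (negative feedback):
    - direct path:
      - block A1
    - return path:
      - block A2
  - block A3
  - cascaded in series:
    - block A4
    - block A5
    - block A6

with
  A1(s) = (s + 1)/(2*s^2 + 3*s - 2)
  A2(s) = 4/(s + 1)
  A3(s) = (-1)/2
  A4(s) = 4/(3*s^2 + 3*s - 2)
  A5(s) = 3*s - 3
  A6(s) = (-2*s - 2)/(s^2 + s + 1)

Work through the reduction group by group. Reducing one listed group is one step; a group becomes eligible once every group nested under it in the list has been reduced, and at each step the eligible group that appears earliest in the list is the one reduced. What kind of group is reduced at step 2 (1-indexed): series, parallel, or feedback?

The answer is series.

Reasoning:
Step 1. apply the feedback formula to A1, A2
Step 2. series reduction of A4, A5, A6
Step 3. add [A1/(1+A1*A2)], A3, (A4*A5*A6) (parallel)
The group at step 2 is a series group.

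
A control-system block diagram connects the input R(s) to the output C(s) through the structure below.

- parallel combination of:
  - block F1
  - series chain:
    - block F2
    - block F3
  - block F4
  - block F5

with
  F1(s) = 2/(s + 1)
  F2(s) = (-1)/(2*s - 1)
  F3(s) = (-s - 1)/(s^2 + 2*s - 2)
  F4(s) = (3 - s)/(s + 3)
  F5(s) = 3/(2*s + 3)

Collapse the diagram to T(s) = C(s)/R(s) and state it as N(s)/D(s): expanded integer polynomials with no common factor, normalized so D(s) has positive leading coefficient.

Step 1 - cascade F2, F3 gives (s + 1)/(2*s^3 + 3*s^2 - 6*s + 2)
Step 2 - sum the parallel branches F1, (F2*F3), F4, F5; the result is T(s) itself (integer coefficients, no common factor, positive leading denominator coefficient)

Hence the answer: (-4*s^6 + 10*s^5 + 122*s^4 + 159*s^3 - 99*s^2 - 105*s + 81)/(4*s^6 + 28*s^5 + 57*s^4 + 10*s^3 - 59*s^2 - 18*s + 18)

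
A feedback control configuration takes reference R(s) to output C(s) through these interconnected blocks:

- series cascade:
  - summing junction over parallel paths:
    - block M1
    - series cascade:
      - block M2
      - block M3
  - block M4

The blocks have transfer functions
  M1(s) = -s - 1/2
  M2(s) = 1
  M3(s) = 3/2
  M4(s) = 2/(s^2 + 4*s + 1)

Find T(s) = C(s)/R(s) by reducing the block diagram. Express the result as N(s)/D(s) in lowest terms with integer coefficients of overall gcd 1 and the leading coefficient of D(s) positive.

Step 1: series reduction of M2, M3 gives 3/2
Step 2: combine M1, (M2*M3) in parallel gives 1 - s
Step 3: multiply (M1+(M2*M3)), M4 (series), giving the overall T(s)

Therefore the answer is (2 - 2*s)/(s^2 + 4*s + 1).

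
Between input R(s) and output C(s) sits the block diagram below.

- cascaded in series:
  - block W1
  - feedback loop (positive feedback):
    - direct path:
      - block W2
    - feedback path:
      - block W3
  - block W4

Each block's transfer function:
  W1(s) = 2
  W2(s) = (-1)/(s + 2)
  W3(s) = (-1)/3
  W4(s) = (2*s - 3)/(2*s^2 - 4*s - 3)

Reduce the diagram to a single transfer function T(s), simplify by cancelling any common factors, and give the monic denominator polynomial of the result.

Reducing step by step:

Step 1 - close the feedback loop around W2, W3; result (-3)/(3*s + 5)
Step 2 - series reduction of W1, [W2/(1-W2*W3)], W4; result (18 - 12*s)/(6*s^3 - 2*s^2 - 29*s - 15)
No further cancellation is possible in the step-2 result, so that is T(s). Its denominator becomes monic after dividing by the leading coefficient 6.

Answer: s^3 - s^2/3 - 29*s/6 - 5/2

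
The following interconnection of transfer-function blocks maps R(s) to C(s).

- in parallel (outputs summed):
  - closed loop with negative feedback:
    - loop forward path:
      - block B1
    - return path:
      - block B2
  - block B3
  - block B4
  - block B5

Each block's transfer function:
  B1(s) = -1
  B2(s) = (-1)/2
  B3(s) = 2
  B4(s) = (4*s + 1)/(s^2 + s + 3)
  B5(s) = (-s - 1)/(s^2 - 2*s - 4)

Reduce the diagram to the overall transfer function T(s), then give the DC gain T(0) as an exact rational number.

Step 1 - collapse the loop (B1 forward, B2 return) = (-2)/3
Step 2 - reduce the parallel group [B1/(1+B1*B2)], B3, B4, B5 = (4*s^4 + 5*s^3 - 39*s^2 - 106*s - 69)/(3*s^4 - 3*s^3 - 9*s^2 - 30*s - 36)
Step 2 gives the overall T(s). Then T(0) = -69/(-36) = 23/12.

Therefore the answer is 23/12.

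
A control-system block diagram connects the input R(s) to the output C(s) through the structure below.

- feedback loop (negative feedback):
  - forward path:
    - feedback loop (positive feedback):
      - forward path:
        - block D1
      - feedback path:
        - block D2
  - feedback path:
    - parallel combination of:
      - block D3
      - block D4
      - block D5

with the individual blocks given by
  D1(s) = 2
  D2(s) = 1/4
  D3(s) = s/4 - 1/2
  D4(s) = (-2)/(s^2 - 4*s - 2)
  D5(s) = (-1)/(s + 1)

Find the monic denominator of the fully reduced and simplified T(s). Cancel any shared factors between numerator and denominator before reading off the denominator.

Step 1: apply the feedback formula to D1, D2: 4
Step 2: reduce the parallel group D3, D4, D5: (s^4 - 5*s^3 - 4*s^2 + 18*s + 4)/(4*s^3 - 12*s^2 - 24*s - 8)
Step 3: collapse the loop ([D1/(1-D1*D2)] forward, (D3+D4+D5) return): (4*s^3 - 12*s^2 - 24*s - 8)/(s^4 - 4*s^3 - 7*s^2 + 12*s + 2)
The result of step 3 is T(s) in lowest terms. Its denominator already has leading coefficient 1, so it is monic as it stands.

Hence the answer: s^4 - 4*s^3 - 7*s^2 + 12*s + 2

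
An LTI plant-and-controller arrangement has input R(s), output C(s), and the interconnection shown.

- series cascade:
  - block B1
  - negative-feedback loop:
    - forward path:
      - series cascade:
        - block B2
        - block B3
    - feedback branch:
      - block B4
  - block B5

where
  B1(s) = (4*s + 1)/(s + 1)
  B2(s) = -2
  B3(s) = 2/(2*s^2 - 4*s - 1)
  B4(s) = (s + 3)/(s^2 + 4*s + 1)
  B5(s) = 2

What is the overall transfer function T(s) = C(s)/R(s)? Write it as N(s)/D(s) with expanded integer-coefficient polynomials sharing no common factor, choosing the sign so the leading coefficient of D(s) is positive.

Reducing step by step:

1. cascade B2, B3 gives (-4)/(2*s^2 - 4*s - 1)
2. apply the feedback formula to (B2*B3), B4 gives (-4*s^2 - 16*s - 4)/(2*s^4 + 4*s^3 - 15*s^2 - 12*s - 13)
3. series reduction of B1, [(B2*B3)/(1+(B2*B3)*B4)], B5: this yields T(s), and no further normalization is needed

Answer: (-32*s^3 - 136*s^2 - 64*s - 8)/(2*s^5 + 6*s^4 - 11*s^3 - 27*s^2 - 25*s - 13)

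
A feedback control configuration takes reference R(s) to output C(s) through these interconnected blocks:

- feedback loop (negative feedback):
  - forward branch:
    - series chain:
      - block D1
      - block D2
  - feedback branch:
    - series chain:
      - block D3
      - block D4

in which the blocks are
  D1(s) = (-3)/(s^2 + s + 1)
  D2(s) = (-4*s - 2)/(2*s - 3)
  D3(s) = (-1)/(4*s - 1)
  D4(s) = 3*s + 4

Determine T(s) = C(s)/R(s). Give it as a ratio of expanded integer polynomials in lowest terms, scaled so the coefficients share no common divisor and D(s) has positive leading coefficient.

The answer is (48*s^2 + 12*s - 6)/(8*s^4 - 6*s^3 - 39*s^2 - 77*s - 21).

Reasoning:
Step 1 - multiply D1, D2 (series); result (12*s + 6)/(2*s^3 - s^2 - s - 3)
Step 2 - multiply D3, D4 (series); result (-3*s - 4)/(4*s - 1)
Step 3 - close the feedback loop around (D1*D2), (D3*D4) - this is the overall T(s), already in the required normalized form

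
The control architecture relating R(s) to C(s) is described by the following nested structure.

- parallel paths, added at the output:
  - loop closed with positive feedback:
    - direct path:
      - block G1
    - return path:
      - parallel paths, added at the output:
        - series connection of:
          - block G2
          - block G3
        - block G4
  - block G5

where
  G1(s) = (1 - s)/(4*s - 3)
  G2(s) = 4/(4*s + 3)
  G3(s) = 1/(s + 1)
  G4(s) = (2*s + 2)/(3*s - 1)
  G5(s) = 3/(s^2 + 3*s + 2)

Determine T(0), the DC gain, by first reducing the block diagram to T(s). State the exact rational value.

Reducing step by step:

Step 1. combine G2, G3 in series, giving 4/(4*s^2 + 7*s + 3)
Step 2. add (G2*G3), G4 (parallel), giving (8*s^3 + 22*s^2 + 32*s + 2)/(12*s^3 + 17*s^2 + 2*s - 3)
Step 3. feedback reduction of G1, ((G2*G3)+G4), giving (-12*s^4 - 5*s^3 + 15*s^2 + 5*s - 3)/(56*s^4 + 46*s^3 - 33*s^2 - 48*s + 7)
Step 4. combine [G1/(1-G1*((G2*G3)+G4))], G5 in parallel, giving (-12*s^6 - 41*s^5 + 144*s^4 + 178*s^3 - 57*s^2 - 143*s + 15)/(56*s^6 + 214*s^5 + 217*s^4 - 55*s^3 - 203*s^2 - 75*s + 14)
DC gain: substitute s = 0 into T(s) from step 4: T(0) = 15/14.

Answer: 15/14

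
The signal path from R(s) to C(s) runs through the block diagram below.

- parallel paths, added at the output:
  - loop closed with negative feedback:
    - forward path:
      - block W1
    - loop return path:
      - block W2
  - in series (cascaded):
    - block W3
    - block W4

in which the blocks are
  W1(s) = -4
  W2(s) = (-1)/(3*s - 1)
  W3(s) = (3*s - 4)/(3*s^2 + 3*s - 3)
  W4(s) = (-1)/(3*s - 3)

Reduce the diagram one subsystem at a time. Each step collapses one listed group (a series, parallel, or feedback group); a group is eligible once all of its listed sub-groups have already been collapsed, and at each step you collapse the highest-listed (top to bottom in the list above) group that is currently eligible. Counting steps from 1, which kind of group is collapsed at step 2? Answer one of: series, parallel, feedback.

[1] feedback reduction of W1, W2
[2] combine W3, W4 in series
[3] combine [W1/(1+W1*W2)], (W3*W4) in parallel
Step 2: series.

Therefore the answer is series.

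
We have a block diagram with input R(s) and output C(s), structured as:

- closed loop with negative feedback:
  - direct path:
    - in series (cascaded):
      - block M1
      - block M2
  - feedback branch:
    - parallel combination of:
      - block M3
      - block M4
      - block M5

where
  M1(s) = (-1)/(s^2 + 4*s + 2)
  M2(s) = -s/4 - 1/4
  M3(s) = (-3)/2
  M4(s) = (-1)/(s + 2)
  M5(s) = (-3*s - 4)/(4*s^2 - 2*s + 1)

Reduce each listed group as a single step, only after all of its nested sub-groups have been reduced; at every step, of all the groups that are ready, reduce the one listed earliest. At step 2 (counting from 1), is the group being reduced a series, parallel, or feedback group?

Step 1 - reduce the series chain M1, M2
Step 2 - combine M3, M4, M5 in parallel
Step 3 - reduce the feedback loop with forward (M1*M2) and return (M3+M4+M5)
At step 2 the group reduced is parallel.

Answer: parallel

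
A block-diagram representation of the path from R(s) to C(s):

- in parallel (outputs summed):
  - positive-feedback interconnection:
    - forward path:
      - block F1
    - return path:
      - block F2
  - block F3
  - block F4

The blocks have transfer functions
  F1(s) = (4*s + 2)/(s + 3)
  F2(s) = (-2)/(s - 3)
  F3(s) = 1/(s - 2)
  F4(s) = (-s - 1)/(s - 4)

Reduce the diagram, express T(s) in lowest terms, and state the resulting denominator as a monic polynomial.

Reducing step by step:

Step 1 - collapse the loop (F1 forward, F2 return); result (4*s^2 - 10*s - 6)/(s^2 + 8*s - 5)
Step 2 - sum the parallel branches [F1/(1-F1*F2)], F3, F4; result (3*s^4 - 40*s^3 + 105*s^2 - 70*s - 38)/(s^4 + 2*s^3 - 45*s^2 + 94*s - 40)
Step 2 gives the fully reduced T(s), with no common factor left to cancel. The denominator is already monic (leading coefficient 1).

Answer: s^4 + 2*s^3 - 45*s^2 + 94*s - 40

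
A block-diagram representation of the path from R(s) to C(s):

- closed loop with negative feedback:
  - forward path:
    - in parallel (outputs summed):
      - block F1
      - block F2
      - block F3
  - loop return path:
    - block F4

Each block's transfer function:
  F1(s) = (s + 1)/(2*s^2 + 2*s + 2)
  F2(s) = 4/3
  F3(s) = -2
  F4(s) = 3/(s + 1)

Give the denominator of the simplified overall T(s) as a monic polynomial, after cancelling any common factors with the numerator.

The answer is s^3 + 3*s/2 + 1/2.

Reasoning:
Step 1 - reduce the parallel group F1, F2, F3 -> (-4*s^2 - s - 1)/(6*s^2 + 6*s + 6)
Step 2 - apply the feedback formula to (F1+F2+F3), F4 -> (-4*s^3 - 5*s^2 - 2*s - 1)/(6*s^3 + 9*s + 3)
Step 2 gives the fully reduced T(s), with no common factor left to cancel. The denominator's leading coefficient is 6, so divide each of its coefficients by 6 to get the monic form.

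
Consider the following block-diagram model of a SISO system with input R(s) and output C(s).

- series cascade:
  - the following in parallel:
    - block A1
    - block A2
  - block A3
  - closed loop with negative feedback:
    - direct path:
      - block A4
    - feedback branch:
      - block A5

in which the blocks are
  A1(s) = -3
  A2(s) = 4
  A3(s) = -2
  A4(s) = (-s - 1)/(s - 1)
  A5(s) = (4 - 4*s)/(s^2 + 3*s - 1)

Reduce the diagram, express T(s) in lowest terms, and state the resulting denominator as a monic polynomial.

Reducing step by step:

[1] sum the parallel branches A1, A2 -> 1
[2] reduce the feedback loop with forward A4 and return A5 -> (-s^3 - 4*s^2 - 2*s + 1)/(s^3 + 6*s^2 - 4*s - 3)
[3] combine (A1+A2), A3, [A4/(1+A4*A5)] in series -> (2*s^3 + 8*s^2 + 4*s - 2)/(s^3 + 6*s^2 - 4*s - 3)
That last expression is T(s), already simplified, and its denominator is already monic.

Answer: s^3 + 6*s^2 - 4*s - 3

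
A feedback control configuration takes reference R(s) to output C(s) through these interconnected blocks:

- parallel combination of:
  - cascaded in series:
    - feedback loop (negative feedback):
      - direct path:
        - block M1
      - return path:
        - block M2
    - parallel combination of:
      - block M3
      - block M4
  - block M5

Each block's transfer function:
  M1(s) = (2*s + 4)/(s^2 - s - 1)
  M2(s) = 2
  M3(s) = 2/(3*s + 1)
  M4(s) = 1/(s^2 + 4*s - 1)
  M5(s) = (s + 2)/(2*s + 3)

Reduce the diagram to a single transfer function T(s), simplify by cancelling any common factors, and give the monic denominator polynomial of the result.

Step 1 - reduce the feedback loop with forward M1 and return M2, giving (2*s + 4)/(s^2 + 3*s + 7)
Step 2 - reduce the parallel group M3, M4, giving (2*s^2 + 11*s - 1)/(3*s^3 + 13*s^2 + s - 1)
Step 3 - reduce the series chain [M1/(1+M1*M2)], (M3+M4), giving (4*s^3 + 30*s^2 + 42*s - 4)/(3*s^5 + 22*s^4 + 61*s^3 + 93*s^2 + 4*s - 7)
Step 4 - add ([M1/(1+M1*M2)]*(M3+M4)), M5 (parallel), giving (3*s^6 + 28*s^5 + 113*s^4 + 287*s^3 + 364*s^2 + 119*s - 26)/(6*s^6 + 53*s^5 + 188*s^4 + 369*s^3 + 287*s^2 - 2*s - 21)
No further cancellation is possible in the step-4 result, so that is T(s). Its denominator becomes monic after dividing by the leading coefficient 6.

Therefore the answer is s^6 + 53*s^5/6 + 94*s^4/3 + 123*s^3/2 + 287*s^2/6 - s/3 - 7/2.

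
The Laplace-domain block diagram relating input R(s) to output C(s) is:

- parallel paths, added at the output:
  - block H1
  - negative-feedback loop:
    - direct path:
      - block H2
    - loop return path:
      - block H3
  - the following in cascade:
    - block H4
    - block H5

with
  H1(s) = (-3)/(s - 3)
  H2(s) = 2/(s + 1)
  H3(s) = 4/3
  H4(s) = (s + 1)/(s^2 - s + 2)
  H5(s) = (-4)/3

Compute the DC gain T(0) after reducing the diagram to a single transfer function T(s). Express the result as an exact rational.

Step 1. close the feedback loop around H2, H3, giving 6/(3*s + 11)
Step 2. reduce the series chain H4, H5, giving (-4*s - 4)/(3*s^2 - 3*s + 6)
Step 3. reduce the parallel group H1, [H2/(1+H2*H3)], (H4*H5), giving (-21*s^3 - 164*s^2 + 259*s - 174)/(9*s^4 - 3*s^3 - 87*s^2 + 111*s - 198)
The step-3 result is T(s). Setting s = 0: T(0) = -174/(-198) = 29/33.

Therefore the answer is 29/33.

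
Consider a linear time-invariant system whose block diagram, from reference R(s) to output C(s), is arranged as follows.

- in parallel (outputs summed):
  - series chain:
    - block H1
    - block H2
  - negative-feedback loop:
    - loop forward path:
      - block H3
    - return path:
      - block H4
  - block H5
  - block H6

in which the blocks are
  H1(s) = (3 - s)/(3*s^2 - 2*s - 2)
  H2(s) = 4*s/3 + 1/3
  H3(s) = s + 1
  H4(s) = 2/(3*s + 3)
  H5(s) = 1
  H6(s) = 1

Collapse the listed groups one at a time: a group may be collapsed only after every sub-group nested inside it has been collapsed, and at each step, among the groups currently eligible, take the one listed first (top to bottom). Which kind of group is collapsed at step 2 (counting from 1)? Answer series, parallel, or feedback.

[1] combine H1, H2 in series
[2] apply the feedback formula to H3, H4
[3] combine (H1*H2), [H3/(1+H3*H4)], H5, H6 in parallel
Step 2 collapses a feedback group.

Hence the answer: feedback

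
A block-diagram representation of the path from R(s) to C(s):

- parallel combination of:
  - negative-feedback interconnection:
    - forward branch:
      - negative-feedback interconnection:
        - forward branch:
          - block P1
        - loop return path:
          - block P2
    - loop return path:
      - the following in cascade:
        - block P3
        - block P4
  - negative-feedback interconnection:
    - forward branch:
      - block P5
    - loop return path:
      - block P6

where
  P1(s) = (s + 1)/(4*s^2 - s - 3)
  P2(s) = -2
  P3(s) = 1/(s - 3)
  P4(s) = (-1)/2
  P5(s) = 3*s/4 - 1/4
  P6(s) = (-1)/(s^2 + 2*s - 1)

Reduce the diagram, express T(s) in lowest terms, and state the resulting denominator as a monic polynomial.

Reducing step by step:

[1] reduce the feedback loop with forward P1 and return P2: (s + 1)/(4*s^2 - 3*s - 5)
[2] multiply P3, P4 (series): (-1)/(2*s - 6)
[3] reduce the feedback loop with forward [P1/(1+P1*P2)] and return (P3*P4): (2*s^2 - 4*s - 6)/(8*s^3 - 30*s^2 + 7*s + 29)
[4] close the feedback loop around P5, P6: (3*s^3 + 5*s^2 - 5*s + 1)/(4*s^2 + 5*s - 3)
[5] sum the parallel branches [[P1/(1+P1*P2)]/(1+[P1/(1+P1*P2)]*(P3*P4))], [P5/(1+P5*P6)]: (24*s^6 - 50*s^5 - 161*s^4 + 274*s^3 + 30*s^2 - 156*s + 47)/(32*s^5 - 80*s^4 - 146*s^3 + 241*s^2 + 124*s - 87)
The result of step 5 is T(s) in lowest terms. Its denominator has leading coefficient 32; dividing the denominator through by 32 makes it monic.

Answer: s^5 - 5*s^4/2 - 73*s^3/16 + 241*s^2/32 + 31*s/8 - 87/32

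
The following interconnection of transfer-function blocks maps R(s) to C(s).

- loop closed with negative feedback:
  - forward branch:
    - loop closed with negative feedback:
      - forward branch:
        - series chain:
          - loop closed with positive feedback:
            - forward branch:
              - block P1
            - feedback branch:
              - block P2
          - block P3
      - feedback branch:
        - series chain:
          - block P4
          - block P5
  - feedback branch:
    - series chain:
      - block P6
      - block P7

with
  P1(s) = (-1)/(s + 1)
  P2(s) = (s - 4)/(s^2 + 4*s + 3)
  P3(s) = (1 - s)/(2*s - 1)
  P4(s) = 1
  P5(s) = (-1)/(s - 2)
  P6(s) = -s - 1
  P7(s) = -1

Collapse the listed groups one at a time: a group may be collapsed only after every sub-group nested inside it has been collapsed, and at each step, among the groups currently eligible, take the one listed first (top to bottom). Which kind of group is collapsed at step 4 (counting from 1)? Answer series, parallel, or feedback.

Step 1. apply the feedback formula to P1, P2
Step 2. reduce the series chain [P1/(1-P1*P2)], P3
Step 3. multiply P4, P5 (series)
Step 4. collapse the loop (([P1/(1-P1*P2)]*P3) forward, (P4*P5) return)
Step 5. combine P6, P7 in series
Step 6. reduce the feedback loop with forward [([P1/(1-P1*P2)]*P3)/(1+([P1/(1-P1*P2)]*P3)*(P4*P5))] and return (P6*P7)
At step 4 the group reduced is feedback.

Final answer: feedback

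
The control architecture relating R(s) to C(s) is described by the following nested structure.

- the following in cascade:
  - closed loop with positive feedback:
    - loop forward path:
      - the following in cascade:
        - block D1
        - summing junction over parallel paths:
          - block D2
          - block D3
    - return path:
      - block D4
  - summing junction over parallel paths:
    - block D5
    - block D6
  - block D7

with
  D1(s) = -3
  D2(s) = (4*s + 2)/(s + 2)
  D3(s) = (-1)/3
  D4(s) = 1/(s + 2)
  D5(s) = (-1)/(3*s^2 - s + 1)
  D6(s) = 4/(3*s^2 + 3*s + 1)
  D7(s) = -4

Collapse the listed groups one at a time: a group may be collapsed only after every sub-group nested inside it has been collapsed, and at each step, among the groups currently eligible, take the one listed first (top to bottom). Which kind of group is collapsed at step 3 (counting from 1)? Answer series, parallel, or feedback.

Answer: feedback

Working:
1. sum the parallel branches D2, D3
2. combine D1, (D2+D3) in series
3. feedback reduction of (D1*(D2+D3)), D4
4. sum the parallel branches D5, D6
5. reduce the series chain [(D1*(D2+D3))/(1-(D1*(D2+D3))*D4)], (D5+D6), D7
At step 3 the group reduced is feedback.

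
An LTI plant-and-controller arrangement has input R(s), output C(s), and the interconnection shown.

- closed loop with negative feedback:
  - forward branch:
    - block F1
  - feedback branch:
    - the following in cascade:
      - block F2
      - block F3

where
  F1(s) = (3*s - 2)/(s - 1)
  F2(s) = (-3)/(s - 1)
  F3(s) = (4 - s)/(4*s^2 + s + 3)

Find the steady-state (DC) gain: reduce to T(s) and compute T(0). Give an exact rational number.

Step 1. multiply F2, F3 (series) = (3*s - 12)/(4*s^3 - 3*s^2 + 2*s - 3)
Step 2. feedback reduction of F1, (F2*F3) = (12*s^4 - 17*s^3 + 12*s^2 - 13*s + 6)/(4*s^4 - 7*s^3 + 14*s^2 - 47*s + 27)
Evaluating the step-2 result (the overall T(s)) at s = 0 gives T(0) = 6/27 = 2/9.

Final answer: 2/9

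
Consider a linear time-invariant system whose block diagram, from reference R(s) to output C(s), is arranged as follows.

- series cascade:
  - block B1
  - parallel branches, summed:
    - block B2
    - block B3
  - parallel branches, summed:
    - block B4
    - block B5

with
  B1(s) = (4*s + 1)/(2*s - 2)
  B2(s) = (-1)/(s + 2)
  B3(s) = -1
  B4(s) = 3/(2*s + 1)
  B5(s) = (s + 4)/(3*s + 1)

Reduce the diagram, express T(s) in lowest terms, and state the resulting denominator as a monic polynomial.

Step 1. combine B2, B3 in parallel = (-s - 3)/(s + 2)
Step 2. add B4, B5 (parallel) = (2*s^2 + 18*s + 7)/(6*s^2 + 5*s + 1)
Step 3. combine B1, (B2+B3), (B4+B5) in series = (-8*s^4 - 98*s^3 - 268*s^2 - 145*s - 21)/(12*s^4 + 22*s^3 - 12*s^2 - 18*s - 4)
T(s) is the step-3 result (common factors already cancelled). Leading coefficient of the denominator: 12. Divide through by 12 for the monic polynomial.

Therefore the answer is s^4 + 11*s^3/6 - s^2 - 3*s/2 - 1/3.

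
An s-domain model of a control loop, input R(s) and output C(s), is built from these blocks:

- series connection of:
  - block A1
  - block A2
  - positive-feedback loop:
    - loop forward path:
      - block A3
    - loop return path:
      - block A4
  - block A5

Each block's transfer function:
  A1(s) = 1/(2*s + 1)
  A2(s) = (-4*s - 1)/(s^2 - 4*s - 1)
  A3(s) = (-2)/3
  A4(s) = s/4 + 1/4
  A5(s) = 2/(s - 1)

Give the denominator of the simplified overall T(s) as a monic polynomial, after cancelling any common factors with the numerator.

First reduce the diagram to T(s).

1. apply the feedback formula to A3, A4 -> (-4)/(s + 7)
2. reduce the series chain A1, A2, [A3/(1-A3*A4)], A5 -> (32*s + 8)/(2*s^5 + 5*s^4 - 62*s^3 + 12*s^2 + 36*s + 7)
No further cancellation is possible in the step-2 result, so that is T(s). Its denominator becomes monic after dividing by the leading coefficient 2.

Answer: s^5 + 5*s^4/2 - 31*s^3 + 6*s^2 + 18*s + 7/2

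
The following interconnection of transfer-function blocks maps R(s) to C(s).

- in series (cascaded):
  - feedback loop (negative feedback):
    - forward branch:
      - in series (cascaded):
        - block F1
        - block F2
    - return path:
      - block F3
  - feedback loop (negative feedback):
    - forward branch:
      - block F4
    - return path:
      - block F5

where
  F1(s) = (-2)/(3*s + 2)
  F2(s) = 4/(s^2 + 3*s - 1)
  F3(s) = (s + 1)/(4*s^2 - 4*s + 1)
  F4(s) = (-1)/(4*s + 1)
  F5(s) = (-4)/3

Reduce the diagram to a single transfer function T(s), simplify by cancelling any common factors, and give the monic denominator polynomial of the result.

[1] series reduction of F1, F2, giving (-8)/(3*s^3 + 11*s^2 + 3*s - 2)
[2] reduce the feedback loop with forward (F1*F2) and return F3, giving (-32*s^2 + 32*s - 8)/(12*s^5 + 32*s^4 - 29*s^3 - 9*s^2 + 3*s - 10)
[3] close the feedback loop around F4, F5, giving (-3)/(12*s + 7)
[4] multiply [(F1*F2)/(1+(F1*F2)*F3)], [F4/(1+F4*F5)] (series), giving (96*s^2 - 96*s + 24)/(144*s^6 + 468*s^5 - 124*s^4 - 311*s^3 - 27*s^2 - 99*s - 70)
No further cancellation is possible in the step-4 result, so that is T(s). Its denominator becomes monic after dividing by the leading coefficient 144.

Answer: s^6 + 13*s^5/4 - 31*s^4/36 - 311*s^3/144 - 3*s^2/16 - 11*s/16 - 35/72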